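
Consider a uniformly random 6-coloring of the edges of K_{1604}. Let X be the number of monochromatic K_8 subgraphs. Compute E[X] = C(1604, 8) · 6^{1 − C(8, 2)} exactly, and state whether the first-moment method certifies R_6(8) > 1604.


E[X] = C(1604, 8) · 6^{1 − 28} = 1067877273673000226280 · 6^{−27} = 1067877273673000226280/1023490369077469249536.
As a reduced fraction: E[X] = 44494886403041676095/42645432044894552064 ≈ 1.043368.
Is E[X] < 1? NO.
Since E[X] ≥ 1, the first-moment bound is inconclusive at n = 1604; it does NOT by itself certify R_6(8) > 1604.

E[X] = 44494886403041676095/42645432044894552064 ≈ 1.043368; E[X] ≥ 1; first-moment method inconclusive here.


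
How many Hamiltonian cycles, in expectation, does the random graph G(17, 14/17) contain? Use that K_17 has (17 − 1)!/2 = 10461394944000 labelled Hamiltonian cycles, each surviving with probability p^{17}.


K_17 has (17 − 1)!/2 = 10461394944000 labelled Hamiltonian cycles.
For each such Hamiltonian cycle H, let X_H = 1 if all 17 edges of H are present in G. Then P[X_H = 1] = p^{17} = (14/17)^{17} = 30491346729331195904/827240261886336764177.
By linearity: E[X] = Σ_H E[X_H] = 10461394944000 · p^{17} = 10461394944000 · 30491346729331195904/827240261886336764177 = 318982020509976309331579109376000/827240261886336764177.
Numerically: E[X] ≈ 3.86e+11.

E[X] = 10461394944000 · (14/17)^{17} = 318982020509976309331579109376000/827240261886336764177 ≈ 3.86e+11.


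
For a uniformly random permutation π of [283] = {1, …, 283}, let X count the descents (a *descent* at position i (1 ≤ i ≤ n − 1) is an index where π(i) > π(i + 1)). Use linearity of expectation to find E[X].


Write X = Σ X_I over i = 1, …, 282, with X_I the indicator of one descent.
There are 282 indicators.
For each fixed i, the pair (π(i), π(i+1)) is a uniformly random ordered pair of distinct values from {1, …, 283}; by symmetry P[π(i) > π(i+1)] = 1/2.
By linearity: E[X] = 282 · (1/2) = (283 − 1) · (1/2) = 141 ≈ 141.0000.

E[X] = 141 = 141.0000.


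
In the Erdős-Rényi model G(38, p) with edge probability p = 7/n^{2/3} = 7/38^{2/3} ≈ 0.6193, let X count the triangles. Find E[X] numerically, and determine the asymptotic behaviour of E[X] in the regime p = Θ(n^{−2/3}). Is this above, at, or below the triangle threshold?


Number of potential triangles: C(38, 3) = 8436.
Each occurs with probability p³ ≈ (0.6193)³ ≈ 2.375346e-01.
By linearity: E[X] = C(38, 3)·p³ ≈ 8436 · 2.375346e-01 ≈ 2003.8421.
Since α = 2/3 < 1, p = c/n^{2/3} ≫ 1/n is above the triangle threshold p ~ 1/n. Asymptotically E[X] ~ (c³/6)·n^{3(1−α)} = (7³/6)·n^{1} → ∞; triangles are abundant w.h.p.

E[X] ≈ 2003.8421; in regime p = Θ(1/n^{2/3}) E[X] diverges (above the triangle threshold p ~ 1/n).


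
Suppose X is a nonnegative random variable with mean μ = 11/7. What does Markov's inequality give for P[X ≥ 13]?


μ = E[X] = 11/7, a = 13.
Markov: P[X ≥ 13] ≤ μ/a = (11/7)/13 = 11/91.
Numerically: ≈ 0.12088.
(Since a = 13 > μ = 1.57143, the bound 11/91 is < 1 and informative.)

P[X ≥ 13] ≤ 11/91 ≈ 0.12088.


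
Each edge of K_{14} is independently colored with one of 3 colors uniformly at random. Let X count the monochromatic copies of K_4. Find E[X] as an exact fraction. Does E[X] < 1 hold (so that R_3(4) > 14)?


E[X] = C(14, 4) · 3^{1 − 6} = 1001 · 3^{−5} = 1001/243.
As a reduced fraction: E[X] = 1001/243 ≈ 4.11934.
Is E[X] < 1? NO.
Since E[X] ≥ 1, the first-moment bound is inconclusive at n = 14; it does NOT by itself certify R_3(4) > 14.

E[X] = 1001/243 ≈ 4.11934; E[X] ≥ 1; first-moment method inconclusive here.


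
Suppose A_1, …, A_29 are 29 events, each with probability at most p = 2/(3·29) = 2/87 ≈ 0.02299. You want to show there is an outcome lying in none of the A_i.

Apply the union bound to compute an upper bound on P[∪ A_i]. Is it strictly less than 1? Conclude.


Union bound: P[∪_{i=1}^{29} A_i] ≤ Σ_i P[A_i] ≤ 29·p = 29·(2/87) = 2/3.
Numerically: 2/3 ≈ 0.66667.
Is 2/3 < 1? YES.
Since P[∪ A_i] ≤ 2/3 < 1, the complement has P[∩ A_i^c] ≥ 1 − 2/3 = 1/3 > 0, so some outcome avoids every A_i.

29·p = 2/3 ≈ 0.66667; existence CERTIFIED by the union bound.


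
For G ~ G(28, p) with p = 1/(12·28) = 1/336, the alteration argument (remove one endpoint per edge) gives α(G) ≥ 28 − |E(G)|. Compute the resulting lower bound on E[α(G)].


E[|E(G)|] = C(28, 2)·p = 378 · (1/336) = 9/8.
E[α(G)] ≥ n − E[|E(G)|] = 28 − 9/8 = 215/8.
Numerically: ≈ 26.875000.
(This is only a lower bound; the true E[α(G)] may be larger.)

E[α(G)] ≥ 215/8 ≈ 26.875000.


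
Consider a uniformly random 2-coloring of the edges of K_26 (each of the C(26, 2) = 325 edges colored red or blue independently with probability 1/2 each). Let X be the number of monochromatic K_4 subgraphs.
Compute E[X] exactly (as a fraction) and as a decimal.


Let X = Σ_S X_S over the C(26, 4) = 14950 subsets S of size 4, where X_S = 1 if the K_4 on S is monochromatic.
For a fixed S, the K_4 on S has C(4, 2) = 6 edges. P[all 6 edges red] = (1/2)^6, and likewise for blue, so P[monochromatic] = 2·(1/2)^6 = 2^{1 − 6} = 1/32.
By linearity: E[X] = C(26, 4) · 2^{1 − 6} = 14950 · 1/32 = 7475/16.
Numerically: E[X] ≈ 467.1875.

E[X] = C(26,4)·2^(1−C(4,2)) = 7475/16 ≈ 467.1875.


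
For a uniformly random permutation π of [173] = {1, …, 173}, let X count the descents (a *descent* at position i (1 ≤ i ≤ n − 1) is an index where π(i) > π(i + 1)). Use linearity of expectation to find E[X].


Write X = Σ X_I over i = 1, …, 172, with X_I the indicator of one descent.
There are 172 indicators.
For each fixed i, the pair (π(i), π(i+1)) is a uniformly random ordered pair of distinct values from {1, …, 173}; by symmetry P[π(i) > π(i+1)] = 1/2.
By linearity: E[X] = 172 · (1/2) = (173 − 1) · (1/2) = 86 ≈ 86.000000.

E[X] = 86 = 86.000000.


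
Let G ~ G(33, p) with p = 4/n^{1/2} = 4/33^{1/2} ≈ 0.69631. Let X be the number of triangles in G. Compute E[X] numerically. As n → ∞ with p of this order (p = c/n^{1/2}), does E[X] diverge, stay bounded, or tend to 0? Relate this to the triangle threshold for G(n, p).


Number of potential triangles: C(33, 3) = 5456.
Each occurs with probability p³ ≈ (0.69631)³ ≈ 3.3760515e-01.
By linearity: E[X] = C(33, 3)·p³ ≈ 5456 · 3.3760515e-01 ≈ 1841.97370.
Since α = 1/2 < 1, p = c/n^{1/2} ≫ 1/n is above the triangle threshold p ~ 1/n. Asymptotically E[X] ~ (c³/6)·n^{3(1−α)} = (4³/6)·n^{1.5} → ∞; triangles are abundant w.h.p.

E[X] ≈ 1841.97370; in regime p = Θ(1/n^{1/2}) E[X] diverges (above the triangle threshold p ~ 1/n).


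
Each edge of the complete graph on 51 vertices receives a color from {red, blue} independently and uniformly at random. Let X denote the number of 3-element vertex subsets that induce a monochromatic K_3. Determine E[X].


Let X = Σ_S X_S over the C(51, 3) = 20825 subsets S of size 3, where X_S = 1 if the K_3 on S is monochromatic.
For a fixed S, the K_3 on S has C(3, 2) = 3 edges. P[all 3 edges red] = (1/2)^3, and likewise for blue, so P[monochromatic] = 2·(1/2)^3 = 2^{1 − 3} = 1/4.
By linearity of expectation: E[X] = C(51, 3) · 2^{1 − 3} = 20825 · 1/4 = 20825/4.
Numerically: E[X] ≈ 5206.25000.

E[X] = C(51,3)·2^(1−C(3,2)) = 20825/4 ≈ 5206.25000.


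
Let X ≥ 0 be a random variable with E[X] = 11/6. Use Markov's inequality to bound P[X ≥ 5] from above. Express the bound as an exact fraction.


μ = E[X] = 11/6, a = 5.
Markov: P[X ≥ 5] ≤ μ/a = (11/6)/5 = 11/30.
Numerically: ≈ 0.367.
(Since a = 5 > μ = 1.833, the bound 11/30 is < 1 and informative.)

P[X ≥ 5] ≤ 11/30 ≈ 0.367.


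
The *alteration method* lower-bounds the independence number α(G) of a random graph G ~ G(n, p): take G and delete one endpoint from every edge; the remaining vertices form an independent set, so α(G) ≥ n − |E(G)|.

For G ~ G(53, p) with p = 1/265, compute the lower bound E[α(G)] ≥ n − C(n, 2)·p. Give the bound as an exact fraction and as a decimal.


E[|E(G)|] = C(53, 2)·p = 1378 · (1/265) = 26/5.
E[α(G)] ≥ n − E[|E(G)|] = 53 − 26/5 = 239/5.
Numerically: ≈ 47.80000.
(This is only a lower bound; the true E[α(G)] may be larger.)

E[α(G)] ≥ 239/5 ≈ 47.80000.


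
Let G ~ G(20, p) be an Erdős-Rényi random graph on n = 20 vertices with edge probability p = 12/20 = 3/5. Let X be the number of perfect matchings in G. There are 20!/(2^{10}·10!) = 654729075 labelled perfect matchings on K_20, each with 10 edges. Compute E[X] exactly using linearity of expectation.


K_20 has 20!/(2^{10}·10!) = 654729075 labelled perfect matchings.
For each such perfect matching H, let X_H = 1 if all 10 edges of H are present in G. Then P[X_H = 1] = p^{10} = (3/5)^{10} = 59049/9765625.
By linearity of expectation: E[X] = Σ_H E[X_H] = 654729075 · p^{10} = 654729075 · 59049/9765625 = 1546443885987/390625.
Numerically: E[X] ≈ 3.9589e+06.

E[X] = 654729075 · (3/5)^{10} = 1546443885987/390625 ≈ 3.9589e+06.


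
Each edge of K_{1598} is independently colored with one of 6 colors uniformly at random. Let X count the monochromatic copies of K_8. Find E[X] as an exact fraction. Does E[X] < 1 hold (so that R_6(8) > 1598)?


E[X] = C(1598, 8) · 6^{1 − 28} = 1036267977730442348529 · 6^{−27} = 1036267977730442348529/1023490369077469249536.
As a reduced fraction: E[X] = 115140886414493594281/113721152119718805504 ≈ 1.0125.
Is E[X] < 1? NO.
Since E[X] ≥ 1, the first-moment bound is inconclusive at n = 1598; it does NOT by itself certify R_6(8) > 1598.

E[X] = 115140886414493594281/113721152119718805504 ≈ 1.0125; E[X] ≥ 1; first-moment method inconclusive here.


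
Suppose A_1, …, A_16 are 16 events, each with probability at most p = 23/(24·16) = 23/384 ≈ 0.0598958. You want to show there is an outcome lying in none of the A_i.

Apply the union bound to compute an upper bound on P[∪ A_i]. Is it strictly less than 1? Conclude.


Union bound: P[∪_{i=1}^{16} A_i] ≤ Σ_i P[A_i] ≤ 16·p = 16·(23/384) = 23/24.
Numerically: 23/24 ≈ 0.9583333.
Is 23/24 < 1? YES.
Since P[∪ A_i] ≤ 23/24 < 1, the complement has P[∩ A_i^c] ≥ 1 − 23/24 = 1/24 > 0, so some outcome avoids every A_i.

16·p = 23/24 ≈ 0.9583333; existence CERTIFIED by the union bound.


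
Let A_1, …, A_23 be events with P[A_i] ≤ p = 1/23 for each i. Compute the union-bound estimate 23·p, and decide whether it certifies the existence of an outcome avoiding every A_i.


Union bound: P[∪_{i=1}^{23} A_i] ≤ Σ_i P[A_i] ≤ 23·p = 23·(1/23) = 1.
Numerically: 1 ≈ 1.0000000.
Is 1 < 1? NO.
Since the bound 1 is ≥ 1, the union bound is uninformative here; it does NOT by itself certify existence.

23·p = 1 ≈ 1.0000000; existence NOT certified by the union bound.


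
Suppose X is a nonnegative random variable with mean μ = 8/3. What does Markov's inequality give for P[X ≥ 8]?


μ = E[X] = 8/3, a = 8.
Markov: P[X ≥ 8] ≤ μ/a = (8/3)/8 = 1/3.
Numerically: ≈ 0.333.
(Since a = 8 > μ = 2.667, the bound 1/3 is < 1 and informative.)

P[X ≥ 8] ≤ 1/3 ≈ 0.333.


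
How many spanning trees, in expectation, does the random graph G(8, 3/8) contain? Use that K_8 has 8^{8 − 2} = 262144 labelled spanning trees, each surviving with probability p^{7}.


K_8 has 8^{8 − 2} = 262144 labelled spanning trees.
For each such spanning tree H, let X_H = 1 if all 7 edges of H are present in G. Then P[X_H = 1] = p^{7} = (3/8)^{7} = 2187/2097152.
By linearity of expectation: E[X] = Σ_H E[X_H] = 262144 · p^{7} = 262144 · 2187/2097152 = 2187/8.
Numerically: E[X] ≈ 273.38.

E[X] = 262144 · (3/8)^{7} = 2187/8 ≈ 273.38.


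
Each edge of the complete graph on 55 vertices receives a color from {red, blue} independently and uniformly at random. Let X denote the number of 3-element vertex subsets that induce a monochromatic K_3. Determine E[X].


Let X = Σ_S X_S over the C(55, 3) = 26235 subsets S of size 3, where X_S = 1 if the K_3 on S is monochromatic.
For a fixed S, the K_3 on S has C(3, 2) = 3 edges. P[all 3 edges red] = (1/2)^3, and likewise for blue, so P[monochromatic] = 2·(1/2)^3 = 2^{1 − 3} = 1/4.
By linearity: E[X] = C(55, 3) · 2^{1 − 3} = 26235 · 1/4 = 26235/4.
Numerically: E[X] ≈ 6558.750000.

E[X] = C(55,3)·2^(1−C(3,2)) = 26235/4 ≈ 6558.750000.


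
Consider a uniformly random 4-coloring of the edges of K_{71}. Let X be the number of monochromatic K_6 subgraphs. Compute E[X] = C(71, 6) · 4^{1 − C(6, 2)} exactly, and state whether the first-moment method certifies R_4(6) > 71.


E[X] = C(71, 6) · 4^{1 − 15} = 143218999 · 4^{−14} = 143218999/268435456.
As a reduced fraction: E[X] = 143218999/268435456 ≈ 0.5335323.
Is E[X] < 1? YES.
Since E[X] < 1, there exists a 4-coloring of K_{71} with no monochromatic K_6; hence R_4(6) > 71.

E[X] = 143218999/268435456 ≈ 0.5335323; E[X] < 1, so R_4(6) > 71.


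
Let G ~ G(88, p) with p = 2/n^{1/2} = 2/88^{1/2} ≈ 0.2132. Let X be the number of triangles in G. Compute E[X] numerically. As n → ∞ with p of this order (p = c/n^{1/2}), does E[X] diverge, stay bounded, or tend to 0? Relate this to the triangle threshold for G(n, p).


Number of potential triangles: C(88, 3) = 109736.
Each occurs with probability p³ ≈ (0.2132)³ ≈ 9.690942e-03.
By linearity: E[X] = C(88, 3)·p³ ≈ 109736 · 9.690942e-03 ≈ 1063.4452.
Since α = 1/2 < 1, p = c/n^{1/2} ≫ 1/n is above the triangle threshold p ~ 1/n. Asymptotically E[X] ~ (c³/6)·n^{3(1−α)} = (2³/6)·n^{1.5} → ∞; triangles are abundant w.h.p.

E[X] ≈ 1063.4452; in regime p = Θ(1/n^{1/2}) E[X] diverges (above the triangle threshold p ~ 1/n).


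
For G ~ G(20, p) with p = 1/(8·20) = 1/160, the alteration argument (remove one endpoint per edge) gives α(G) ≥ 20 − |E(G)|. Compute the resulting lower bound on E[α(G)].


E[|E(G)|] = C(20, 2)·p = 190 · (1/160) = 19/16.
E[α(G)] ≥ n − E[|E(G)|] = 20 − 19/16 = 301/16.
Numerically: ≈ 18.812.
(This is only a lower bound; the true E[α(G)] may be larger.)

E[α(G)] ≥ 301/16 ≈ 18.812.


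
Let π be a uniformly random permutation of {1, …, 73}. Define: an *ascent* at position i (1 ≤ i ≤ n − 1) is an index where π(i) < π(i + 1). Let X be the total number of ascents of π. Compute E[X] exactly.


Write X = Σ X_I over i = 1, …, 72, with X_I the indicator of one ascent.
There are 72 indicators.
For each fixed i, the pair (π(i), π(i+1)) is a uniformly random ordered pair of distinct values from {1, …, 73}; by symmetry P[π(i) < π(i+1)] = 1/2.
By linearity: E[X] = 72 · (1/2) = (73 − 1) · (1/2) = 36 ≈ 36.000.

E[X] = 36 = 36.000.


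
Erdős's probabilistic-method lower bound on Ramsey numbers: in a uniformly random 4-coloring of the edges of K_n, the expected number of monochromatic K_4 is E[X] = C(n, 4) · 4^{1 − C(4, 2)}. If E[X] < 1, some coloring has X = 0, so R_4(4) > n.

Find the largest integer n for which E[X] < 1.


We need C(n, 4) · 4^{1 − 6} < 1, i.e. C(n, 4) < 4^{6 − 1} = 1024.
Check values of n near the boundary:
  n = 10: C(10, 4) = 210; 210 < 1024? YES
  n = 11: C(11, 4) = 330; 330 < 1024? YES
  n = 12: C(12, 4) = 495; 495 < 1024? YES
  n = 13: C(13, 4) = 715; 715 < 1024? YES
  n = 14: C(14, 4) = 1001; 1001 < 1024? YES
  n = 15: C(15, 4) = 1365; 1365 < 1024? NO
  n = 16: C(16, 4) = 1820; 1820 < 1024? NO
  n = 17: C(17, 4) = 2380; 2380 < 1024? NO
The largest n with C(n, 4) < 1024 is n = 14 (where E[X] = 1001/1024 ≈ 0.97754). Hence R_4(4) > 14, i.e. R_4(4) ≥ 15.

Largest n = 14; hence R_4(4) > 14.


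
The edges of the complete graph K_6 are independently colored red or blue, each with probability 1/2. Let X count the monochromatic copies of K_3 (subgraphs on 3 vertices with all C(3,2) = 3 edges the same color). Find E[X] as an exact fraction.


Let X = Σ_S X_S over the C(6, 3) = 20 subsets S of size 3, where X_S = 1 if the K_3 on S is monochromatic.
For a fixed S, the K_3 on S has C(3, 2) = 3 edges. P[all 3 edges red] = (1/2)^3, and likewise for blue, so P[monochromatic] = 2·(1/2)^3 = 2^{1 − 3} = 1/4.
Summing: E[X] = C(6, 3) · 2^{1 − 3} = 20 · 1/4 = 5.
Numerically: E[X] ≈ 5.000000.

E[X] = C(6,3)·2^(1−C(3,2)) = 5 ≈ 5.000000.


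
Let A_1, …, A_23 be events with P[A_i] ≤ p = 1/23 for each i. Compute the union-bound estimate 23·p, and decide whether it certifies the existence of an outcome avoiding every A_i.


Union bound: P[∪_{i=1}^{23} A_i] ≤ Σ_i P[A_i] ≤ 23·p = 23·(1/23) = 1.
Numerically: 1 ≈ 1.000.
Is 1 < 1? NO.
Since the bound 1 is ≥ 1, the union bound is uninformative here; it does NOT by itself certify existence.

23·p = 1 ≈ 1.000; existence NOT certified by the union bound.


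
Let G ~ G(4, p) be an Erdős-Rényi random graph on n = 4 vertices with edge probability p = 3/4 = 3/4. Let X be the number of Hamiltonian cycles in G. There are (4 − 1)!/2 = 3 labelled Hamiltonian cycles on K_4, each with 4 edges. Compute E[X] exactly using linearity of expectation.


K_4 has (4 − 1)!/2 = 3 labelled Hamiltonian cycles.
For each such Hamiltonian cycle H, let X_H = 1 if all 4 edges of H are present in G. Then P[X_H = 1] = p^{4} = (3/4)^{4} = 81/256.
By linearity of expectation: E[X] = Σ_H E[X_H] = 3 · p^{4} = 3 · 81/256 = 243/256.
Numerically: E[X] ≈ 0.9492.

E[X] = 3 · (3/4)^{4} = 243/256 ≈ 0.9492.


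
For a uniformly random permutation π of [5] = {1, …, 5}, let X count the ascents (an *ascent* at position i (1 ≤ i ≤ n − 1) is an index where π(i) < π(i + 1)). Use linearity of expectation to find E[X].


Write X = Σ X_I over i = 1, …, 4, with X_I the indicator of one ascent.
There are 4 indicators.
For each fixed i, the pair (π(i), π(i+1)) is a uniformly random ordered pair of distinct values from {1, …, 5}; by symmetry P[π(i) < π(i+1)] = 1/2.
By linearity: E[X] = 4 · (1/2) = (5 − 1) · (1/2) = 2 ≈ 2.000000.

E[X] = 2 = 2.000000.


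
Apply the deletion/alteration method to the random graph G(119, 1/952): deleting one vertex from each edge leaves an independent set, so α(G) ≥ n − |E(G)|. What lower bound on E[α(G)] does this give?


E[|E(G)|] = C(119, 2)·p = 7021 · (1/952) = 59/8.
E[α(G)] ≥ n − E[|E(G)|] = 119 − 59/8 = 893/8.
Numerically: ≈ 111.625.
(This is only a lower bound; the true E[α(G)] may be larger.)

E[α(G)] ≥ 893/8 ≈ 111.625.


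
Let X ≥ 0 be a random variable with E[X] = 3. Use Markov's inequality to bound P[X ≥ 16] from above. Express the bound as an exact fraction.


μ = E[X] = 3, a = 16.
Markov: P[X ≥ 16] ≤ μ/a = (3)/16 = 3/16.
Numerically: ≈ 0.1875.
(Since a = 16 > μ = 3.0000, the bound 3/16 is < 1 and informative.)

P[X ≥ 16] ≤ 3/16 ≈ 0.1875.


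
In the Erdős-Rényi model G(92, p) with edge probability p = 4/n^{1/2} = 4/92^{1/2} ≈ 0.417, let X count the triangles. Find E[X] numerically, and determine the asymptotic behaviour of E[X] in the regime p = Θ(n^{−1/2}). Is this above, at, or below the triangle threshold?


Number of potential triangles: C(92, 3) = 125580.
Each occurs with probability p³ ≈ (0.417)³ ≈ 7.252675e-02.
By linearity: E[X] = C(92, 3)·p³ ≈ 125580 · 7.252675e-02 ≈ 9107.9096.
Since α = 1/2 < 1, p = c/n^{1/2} ≫ 1/n is above the triangle threshold p ~ 1/n. Asymptotically E[X] ~ (c³/6)·n^{3(1−α)} = (4³/6)·n^{1.5} → ∞; triangles are abundant w.h.p.

E[X] ≈ 9107.9096; in regime p = Θ(1/n^{1/2}) E[X] diverges (above the triangle threshold p ~ 1/n).


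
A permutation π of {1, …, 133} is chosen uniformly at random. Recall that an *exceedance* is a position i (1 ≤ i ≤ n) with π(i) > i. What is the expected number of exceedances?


Write X = Σ_{i=1}^{133} X_i, where X_i = 1_{π(i) > i}.
For each fixed i, π(i) is uniform over {1, …, 133} (marginal of a uniform permutation), so P[π(i) > i] = (n − i)/n. Summing: Σ_{i=1}^{133} (n − i)/n = (0 + 1 + … + 132)/133 = 133(133 − 1)/(2·133) = (133 − 1)/2.
Hence E[X] = Σ_{i=1}^{133} (133 − i)/133 = 66 ≈ 66.0000.

E[X] = 66 = 66.0000.


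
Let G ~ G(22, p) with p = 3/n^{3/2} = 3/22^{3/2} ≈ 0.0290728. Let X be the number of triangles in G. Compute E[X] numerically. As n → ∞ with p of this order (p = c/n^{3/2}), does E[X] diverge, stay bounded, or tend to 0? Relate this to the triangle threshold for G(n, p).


Number of potential triangles: C(22, 3) = 1540.
Each occurs with probability p³ ≈ (0.0290728)³ ≈ 2.45731992e-05.
By linearity: E[X] = C(22, 3)·p³ ≈ 1540 · 2.45731992e-05 ≈ 0.037843.
Since α = 3/2 > 1, p = c/n^{3/2} = o(1/n) is below the triangle threshold p ~ 1/n. Asymptotically E[X] ~ (c³/6)·n^{3(1−α)} = (3³/6)·n^{-1.5} → 0, so by Markov's inequality G has no triangles w.h.p.

E[X] ≈ 0.037843; in regime p = Θ(1/n^{3/2}) E[X] tends to 0 (below the triangle threshold p ~ 1/n).


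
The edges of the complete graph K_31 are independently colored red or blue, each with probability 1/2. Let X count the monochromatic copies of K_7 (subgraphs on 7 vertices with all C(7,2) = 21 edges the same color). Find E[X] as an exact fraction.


Let X = Σ_S X_S over the C(31, 7) = 2629575 subsets S of size 7, where X_S = 1 if the K_7 on S is monochromatic.
For a fixed S, the K_7 on S has C(7, 2) = 21 edges. P[all 21 edges red] = (1/2)^21, and likewise for blue, so P[monochromatic] = 2·(1/2)^21 = 2^{1 − 21} = 1/1048576.
By linearity of expectation: E[X] = C(31, 7) · 2^{1 − 21} = 2629575 · 1/1048576 = 2629575/1048576.
Numerically: E[X] ≈ 2.5078.

E[X] = C(31,7)·2^(1−C(7,2)) = 2629575/1048576 ≈ 2.5078.


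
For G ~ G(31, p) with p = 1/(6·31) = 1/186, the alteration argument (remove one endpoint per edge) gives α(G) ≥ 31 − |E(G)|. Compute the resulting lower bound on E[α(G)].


E[|E(G)|] = C(31, 2)·p = 465 · (1/186) = 5/2.
E[α(G)] ≥ n − E[|E(G)|] = 31 − 5/2 = 57/2.
Numerically: ≈ 28.5000.
(This is only a lower bound; the true E[α(G)] may be larger.)

E[α(G)] ≥ 57/2 ≈ 28.5000.


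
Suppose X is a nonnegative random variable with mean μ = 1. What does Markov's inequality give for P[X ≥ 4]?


μ = E[X] = 1, a = 4.
Markov: P[X ≥ 4] ≤ μ/a = (1)/4 = 1/4.
Numerically: ≈ 0.25000.
(Since a = 4 > μ = 1.00000, the bound 1/4 is < 1 and informative.)

P[X ≥ 4] ≤ 1/4 ≈ 0.25000.


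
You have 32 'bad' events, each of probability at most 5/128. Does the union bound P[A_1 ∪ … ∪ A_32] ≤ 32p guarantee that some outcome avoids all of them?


Union bound: P[∪_{i=1}^{32} A_i] ≤ Σ_i P[A_i] ≤ 32·p = 32·(5/128) = 5/4.
Numerically: 5/4 ≈ 1.250.
Is 5/4 < 1? NO.
Since the bound 5/4 is ≥ 1, the union bound is uninformative here; it does NOT by itself certify existence.

32·p = 5/4 ≈ 1.250; existence NOT certified by the union bound.


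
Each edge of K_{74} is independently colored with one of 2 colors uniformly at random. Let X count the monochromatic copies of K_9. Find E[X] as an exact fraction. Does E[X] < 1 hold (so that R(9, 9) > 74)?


E[X] = C(74, 9) · 2^{1 − 36} = 110524147514 · 2^{−35} = 110524147514/34359738368.
As a reduced fraction: E[X] = 55262073757/17179869184 ≈ 3.21668.
Is E[X] < 1? NO.
Since E[X] ≥ 1, the first-moment bound is inconclusive at n = 74; it does NOT by itself certify R(9, 9) > 74.

E[X] = 55262073757/17179869184 ≈ 3.21668; E[X] ≥ 1; first-moment method inconclusive here.


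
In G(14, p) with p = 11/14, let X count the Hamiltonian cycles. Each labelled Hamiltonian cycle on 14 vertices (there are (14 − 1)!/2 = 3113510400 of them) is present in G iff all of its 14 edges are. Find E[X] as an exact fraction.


K_14 has (14 − 1)!/2 = 3113510400 labelled Hamiltonian cycles.
For each such Hamiltonian cycle H, let X_H = 1 if all 14 edges of H are present in G. Then P[X_H = 1] = p^{14} = (11/14)^{14} = 379749833583241/11112006825558016.
By linearity: E[X] = Σ_H E[X_H] = 3113510400 · p^{14} = 3113510400 · 379749833583241/11112006825558016 = 329898174179601037725/3100448333024.
Numerically: E[X] ≈ 1.06403e+08.

E[X] = 3113510400 · (11/14)^{14} = 329898174179601037725/3100448333024 ≈ 1.06403e+08.


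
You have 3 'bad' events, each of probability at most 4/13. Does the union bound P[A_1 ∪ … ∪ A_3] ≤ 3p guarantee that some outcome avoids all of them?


Union bound: P[∪_{i=1}^{3} A_i] ≤ Σ_i P[A_i] ≤ 3·p = 3·(4/13) = 12/13.
Numerically: 12/13 ≈ 0.923.
Is 12/13 < 1? YES.
Since P[∪ A_i] ≤ 12/13 < 1, the complement has P[∩ A_i^c] ≥ 1 − 12/13 = 1/13 > 0, so some outcome avoids every A_i.

3·p = 12/13 ≈ 0.923; existence CERTIFIED by the union bound.


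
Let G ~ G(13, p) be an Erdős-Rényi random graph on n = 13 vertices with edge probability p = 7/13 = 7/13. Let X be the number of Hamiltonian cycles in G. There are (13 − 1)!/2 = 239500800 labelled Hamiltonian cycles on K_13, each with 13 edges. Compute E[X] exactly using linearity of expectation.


K_13 has (13 − 1)!/2 = 239500800 labelled Hamiltonian cycles.
For each such Hamiltonian cycle H, let X_H = 1 if all 13 edges of H are present in G. Then P[X_H = 1] = p^{13} = (7/13)^{13} = 96889010407/302875106592253.
Summing the indicators: E[X] = Σ_H E[X_H] = 239500800 · p^{13} = 239500800 · 96889010407/302875106592253 = 23204995503684825600/302875106592253.
Numerically: E[X] ≈ 76615.7.

E[X] = 239500800 · (7/13)^{13} = 23204995503684825600/302875106592253 ≈ 76615.7.


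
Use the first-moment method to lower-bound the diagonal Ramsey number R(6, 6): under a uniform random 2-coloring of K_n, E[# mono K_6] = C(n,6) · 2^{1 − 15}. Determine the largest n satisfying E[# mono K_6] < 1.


We need C(n, 6) · 2^{1 − 15} < 1, i.e. C(n, 6) < 2^{15 − 1} = 16384.
Check values of n near the boundary:
  n = 15: C(15, 6) = 5005; 5005 < 16384? YES
  n = 16: C(16, 6) = 8008; 8008 < 16384? YES
  n = 17: C(17, 6) = 12376; 12376 < 16384? YES
  n = 18: C(18, 6) = 18564; 18564 < 16384? NO
The largest n with C(n, 6) < 16384 is n = 17 (where E[X] = 1547/2048 ≈ 0.755). Hence R(6, 6) > 17, i.e. R(6, 6) ≥ 18.

Largest n = 17; hence R(6, 6) > 17.


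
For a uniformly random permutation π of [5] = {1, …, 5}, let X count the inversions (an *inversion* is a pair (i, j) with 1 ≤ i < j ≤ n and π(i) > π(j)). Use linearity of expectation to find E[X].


Write X = Σ X_I over the C(5, 2) = 10 pairs i < j, with X_I the indicator of one inversion.
There are 10 indicators.
For each fixed pair i < j, the values π(i) and π(j) are two distinct elements of {1, …, 5} in uniformly random order; by symmetry P[π(i) > π(j)] = 1/2.
By linearity: E[X] = 10 · (1/2) = C(5, 2) · (1/2) = 10/2 = 5 ≈ 5.000.

E[X] = 5 = 5.000.


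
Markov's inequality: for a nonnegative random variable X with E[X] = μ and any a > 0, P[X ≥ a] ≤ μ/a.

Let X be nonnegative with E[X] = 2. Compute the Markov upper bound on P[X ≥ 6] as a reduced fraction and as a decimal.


μ = E[X] = 2, a = 6.
Markov: P[X ≥ 6] ≤ μ/a = (2)/6 = 1/3.
Numerically: ≈ 0.3333.
(Since a = 6 > μ = 2.0000, the bound 1/3 is < 1 and informative.)

P[X ≥ 6] ≤ 1/3 ≈ 0.3333.


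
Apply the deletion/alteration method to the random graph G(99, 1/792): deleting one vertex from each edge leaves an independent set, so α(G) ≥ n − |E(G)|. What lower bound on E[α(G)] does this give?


E[|E(G)|] = C(99, 2)·p = 4851 · (1/792) = 49/8.
E[α(G)] ≥ n − E[|E(G)|] = 99 − 49/8 = 743/8.
Numerically: ≈ 92.8750.
(This is only a lower bound; the true E[α(G)] may be larger.)

E[α(G)] ≥ 743/8 ≈ 92.8750.


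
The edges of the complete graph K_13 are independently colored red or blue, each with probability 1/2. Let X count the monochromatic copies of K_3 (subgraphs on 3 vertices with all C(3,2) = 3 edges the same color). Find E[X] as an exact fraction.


Let X = Σ_S X_S over the C(13, 3) = 286 subsets S of size 3, where X_S = 1 if the K_3 on S is monochromatic.
For a fixed S, the K_3 on S has C(3, 2) = 3 edges. P[all 3 edges red] = (1/2)^3, and likewise for blue, so P[monochromatic] = 2·(1/2)^3 = 2^{1 − 3} = 1/4.
By linearity: E[X] = C(13, 3) · 2^{1 − 3} = 286 · 1/4 = 143/2.
Numerically: E[X] ≈ 71.500.

E[X] = C(13,3)·2^(1−C(3,2)) = 143/2 ≈ 71.500.


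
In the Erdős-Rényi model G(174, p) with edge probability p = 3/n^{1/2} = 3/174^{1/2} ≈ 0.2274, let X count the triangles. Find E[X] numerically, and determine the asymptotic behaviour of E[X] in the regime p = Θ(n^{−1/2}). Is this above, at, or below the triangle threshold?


Number of potential triangles: C(174, 3) = 862924.
Each occurs with probability p³ ≈ (0.2274)³ ≈ 1.176359e-02.
By linearity: E[X] = C(174, 3)·p³ ≈ 862924 · 1.176359e-02 ≈ 10151.0844.
Since α = 1/2 < 1, p = c/n^{1/2} ≫ 1/n is above the triangle threshold p ~ 1/n. Asymptotically E[X] ~ (c³/6)·n^{3(1−α)} = (3³/6)·n^{1.5} → ∞; triangles are abundant w.h.p.

E[X] ≈ 10151.0844; in regime p = Θ(1/n^{1/2}) E[X] diverges (above the triangle threshold p ~ 1/n).


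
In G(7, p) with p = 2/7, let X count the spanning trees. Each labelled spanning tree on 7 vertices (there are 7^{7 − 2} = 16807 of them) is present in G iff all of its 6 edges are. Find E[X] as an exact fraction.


K_7 has 7^{7 − 2} = 16807 labelled spanning trees.
For each such spanning tree H, let X_H = 1 if all 6 edges of H are present in G. Then P[X_H = 1] = p^{6} = (2/7)^{6} = 64/117649.
Summing the indicators: E[X] = Σ_H E[X_H] = 16807 · p^{6} = 16807 · 64/117649 = 64/7.
Numerically: E[X] ≈ 9.143.

E[X] = 16807 · (2/7)^{6} = 64/7 ≈ 9.143.


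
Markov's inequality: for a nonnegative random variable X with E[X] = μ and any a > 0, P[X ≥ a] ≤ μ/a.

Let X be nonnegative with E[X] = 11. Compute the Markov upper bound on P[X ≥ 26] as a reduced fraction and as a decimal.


μ = E[X] = 11, a = 26.
Markov: P[X ≥ 26] ≤ μ/a = (11)/26 = 11/26.
Numerically: ≈ 0.423077.
(Since a = 26 > μ = 11.000000, the bound 11/26 is < 1 and informative.)

P[X ≥ 26] ≤ 11/26 ≈ 0.423077.


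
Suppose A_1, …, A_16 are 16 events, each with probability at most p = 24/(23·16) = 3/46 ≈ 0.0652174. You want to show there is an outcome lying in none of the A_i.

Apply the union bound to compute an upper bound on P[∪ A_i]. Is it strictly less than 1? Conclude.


Union bound: P[∪_{i=1}^{16} A_i] ≤ Σ_i P[A_i] ≤ 16·p = 16·(3/46) = 24/23.
Numerically: 24/23 ≈ 1.0434783.
Is 24/23 < 1? NO.
Since the bound 24/23 is ≥ 1, the union bound is uninformative here; it does NOT by itself certify existence.

16·p = 24/23 ≈ 1.0434783; existence NOT certified by the union bound.


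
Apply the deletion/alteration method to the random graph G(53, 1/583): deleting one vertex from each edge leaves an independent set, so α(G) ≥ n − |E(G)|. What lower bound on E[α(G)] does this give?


E[|E(G)|] = C(53, 2)·p = 1378 · (1/583) = 26/11.
E[α(G)] ≥ n − E[|E(G)|] = 53 − 26/11 = 557/11.
Numerically: ≈ 50.636364.
(This is only a lower bound; the true E[α(G)] may be larger.)

E[α(G)] ≥ 557/11 ≈ 50.636364.


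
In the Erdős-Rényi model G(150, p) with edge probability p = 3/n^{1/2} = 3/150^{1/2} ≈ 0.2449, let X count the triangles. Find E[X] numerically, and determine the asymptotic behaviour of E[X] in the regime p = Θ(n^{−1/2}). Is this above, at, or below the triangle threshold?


Number of potential triangles: C(150, 3) = 551300.
Each occurs with probability p³ ≈ (0.2449)³ ≈ 1.469694e-02.
By linearity: E[X] = C(150, 3)·p³ ≈ 551300 · 1.469694e-02 ≈ 8102.4222.
Since α = 1/2 < 1, p = c/n^{1/2} ≫ 1/n is above the triangle threshold p ~ 1/n. Asymptotically E[X] ~ (c³/6)·n^{3(1−α)} = (3³/6)·n^{1.5} → ∞; triangles are abundant w.h.p.

E[X] ≈ 8102.4222; in regime p = Θ(1/n^{1/2}) E[X] diverges (above the triangle threshold p ~ 1/n).


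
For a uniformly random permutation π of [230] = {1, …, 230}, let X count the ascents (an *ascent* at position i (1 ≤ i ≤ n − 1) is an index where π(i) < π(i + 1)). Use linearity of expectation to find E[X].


Write X = Σ X_I over i = 1, …, 229, with X_I the indicator of one ascent.
There are 229 indicators.
For each fixed i, the pair (π(i), π(i+1)) is a uniformly random ordered pair of distinct values from {1, …, 230}; by symmetry P[π(i) < π(i+1)] = 1/2.
By linearity: E[X] = 229 · (1/2) = (230 − 1) · (1/2) = 229/2 ≈ 114.5000.

E[X] = 229/2 = 114.5000.


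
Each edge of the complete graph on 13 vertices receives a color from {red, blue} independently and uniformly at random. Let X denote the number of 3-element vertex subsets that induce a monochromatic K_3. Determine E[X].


Let X = Σ_S X_S over the C(13, 3) = 286 subsets S of size 3, where X_S = 1 if the K_3 on S is monochromatic.
For a fixed S, the K_3 on S has C(3, 2) = 3 edges. P[all 3 edges red] = (1/2)^3, and likewise for blue, so P[monochromatic] = 2·(1/2)^3 = 2^{1 − 3} = 1/4.
By linearity: E[X] = C(13, 3) · 2^{1 − 3} = 286 · 1/4 = 143/2.
Numerically: E[X] ≈ 71.500000.

E[X] = C(13,3)·2^(1−C(3,2)) = 143/2 ≈ 71.500000.


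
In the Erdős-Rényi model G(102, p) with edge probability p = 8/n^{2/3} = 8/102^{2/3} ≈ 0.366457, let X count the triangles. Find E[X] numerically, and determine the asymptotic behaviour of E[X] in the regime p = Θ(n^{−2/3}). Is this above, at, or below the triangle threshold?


Number of potential triangles: C(102, 3) = 171700.
Each occurs with probability p³ ≈ (0.366457)³ ≈ 4.92118416e-02.
By linearity: E[X] = C(102, 3)·p³ ≈ 171700 · 4.92118416e-02 ≈ 8449.673203.
Since α = 2/3 < 1, p = c/n^{2/3} ≫ 1/n is above the triangle threshold p ~ 1/n. Asymptotically E[X] ~ (c³/6)·n^{3(1−α)} = (8³/6)·n^{1} → ∞; triangles are abundant w.h.p.

E[X] ≈ 8449.673203; in regime p = Θ(1/n^{2/3}) E[X] diverges (above the triangle threshold p ~ 1/n).


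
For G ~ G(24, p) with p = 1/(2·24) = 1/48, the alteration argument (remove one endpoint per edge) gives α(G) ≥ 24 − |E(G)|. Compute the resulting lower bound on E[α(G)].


E[|E(G)|] = C(24, 2)·p = 276 · (1/48) = 23/4.
E[α(G)] ≥ n − E[|E(G)|] = 24 − 23/4 = 73/4.
Numerically: ≈ 18.250.
(This is only a lower bound; the true E[α(G)] may be larger.)

E[α(G)] ≥ 73/4 ≈ 18.250.


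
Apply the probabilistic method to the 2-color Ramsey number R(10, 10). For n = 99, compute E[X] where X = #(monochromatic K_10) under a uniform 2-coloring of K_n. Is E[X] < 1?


E[X] = C(99, 10) · 2^{1 − 45} = 15579278510796 · 2^{−44} = 15579278510796/17592186044416.
As a reduced fraction: E[X] = 3894819627699/4398046511104 ≈ 0.886.
Is E[X] < 1? YES.
Since E[X] < 1, there exists a 2-coloring of K_{99} with no monochromatic K_10; hence R(10, 10) > 99.

E[X] = 3894819627699/4398046511104 ≈ 0.886; E[X] < 1, so R(10, 10) > 99.


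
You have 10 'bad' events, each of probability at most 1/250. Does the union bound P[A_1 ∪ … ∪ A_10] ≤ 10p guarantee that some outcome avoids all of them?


Union bound: P[∪_{i=1}^{10} A_i] ≤ Σ_i P[A_i] ≤ 10·p = 10·(1/250) = 1/25.
Numerically: 1/25 ≈ 0.040000.
Is 1/25 < 1? YES.
Since P[∪ A_i] ≤ 1/25 < 1, the complement has P[∩ A_i^c] ≥ 1 − 1/25 = 24/25 > 0, so some outcome avoids every A_i.

10·p = 1/25 ≈ 0.040000; existence CERTIFIED by the union bound.


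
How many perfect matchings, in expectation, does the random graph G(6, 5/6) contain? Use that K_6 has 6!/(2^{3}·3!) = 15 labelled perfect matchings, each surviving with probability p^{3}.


K_6 has 6!/(2^{3}·3!) = 15 labelled perfect matchings.
For each such perfect matching H, let X_H = 1 if all 3 edges of H are present in G. Then P[X_H = 1] = p^{3} = (5/6)^{3} = 125/216.
By linearity of expectation: E[X] = Σ_H E[X_H] = 15 · p^{3} = 15 · 125/216 = 625/72.
Numerically: E[X] ≈ 8.68.

E[X] = 15 · (5/6)^{3} = 625/72 ≈ 8.68.


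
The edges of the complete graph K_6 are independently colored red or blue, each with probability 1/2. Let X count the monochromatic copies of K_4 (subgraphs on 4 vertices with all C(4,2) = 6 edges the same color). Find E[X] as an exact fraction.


Let X = Σ_S X_S over the C(6, 4) = 15 subsets S of size 4, where X_S = 1 if the K_4 on S is monochromatic.
For a fixed S, the K_4 on S has C(4, 2) = 6 edges. P[all 6 edges red] = (1/2)^6, and likewise for blue, so P[monochromatic] = 2·(1/2)^6 = 2^{1 − 6} = 1/32.
Summing: E[X] = C(6, 4) · 2^{1 − 6} = 15 · 1/32 = 15/32.
Numerically: E[X] ≈ 0.469.

E[X] = C(6,4)·2^(1−C(4,2)) = 15/32 ≈ 0.469.


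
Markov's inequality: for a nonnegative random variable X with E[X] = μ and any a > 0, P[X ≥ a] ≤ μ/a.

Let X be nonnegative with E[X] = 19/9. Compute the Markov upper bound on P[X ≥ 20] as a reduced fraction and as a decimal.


μ = E[X] = 19/9, a = 20.
Markov: P[X ≥ 20] ≤ μ/a = (19/9)/20 = 19/180.
Numerically: ≈ 0.106.
(Since a = 20 > μ = 2.111, the bound 19/180 is < 1 and informative.)

P[X ≥ 20] ≤ 19/180 ≈ 0.106.


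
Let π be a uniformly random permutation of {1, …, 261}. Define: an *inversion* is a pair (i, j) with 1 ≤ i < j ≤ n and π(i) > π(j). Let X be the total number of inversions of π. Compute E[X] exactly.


Write X = Σ X_I over the C(261, 2) = 33930 pairs i < j, with X_I the indicator of one inversion.
There are 33930 indicators.
For each fixed pair i < j, the values π(i) and π(j) are two distinct elements of {1, …, 261} in uniformly random order; by symmetry P[π(i) > π(j)] = 1/2.
By linearity: E[X] = 33930 · (1/2) = C(261, 2) · (1/2) = 33930/2 = 16965 ≈ 16965.0000.

E[X] = 16965 = 16965.0000.


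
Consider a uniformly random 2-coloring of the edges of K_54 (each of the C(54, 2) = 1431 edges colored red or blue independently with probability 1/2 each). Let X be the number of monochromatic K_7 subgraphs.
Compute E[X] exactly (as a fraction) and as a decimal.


Let X = Σ_S X_S over the C(54, 7) = 177100560 subsets S of size 7, where X_S = 1 if the K_7 on S is monochromatic.
For a fixed S, the K_7 on S has C(7, 2) = 21 edges. P[all 21 edges red] = (1/2)^21, and likewise for blue, so P[monochromatic] = 2·(1/2)^21 = 2^{1 − 21} = 1/1048576.
By linearity of expectation: E[X] = C(54, 7) · 2^{1 − 21} = 177100560 · 1/1048576 = 11068785/65536.
Numerically: E[X] ≈ 168.8963.

E[X] = C(54,7)·2^(1−C(7,2)) = 11068785/65536 ≈ 168.8963.


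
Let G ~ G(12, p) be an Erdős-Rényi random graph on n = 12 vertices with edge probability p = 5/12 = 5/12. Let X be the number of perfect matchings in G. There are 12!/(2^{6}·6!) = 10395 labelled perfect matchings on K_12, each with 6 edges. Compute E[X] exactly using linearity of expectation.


K_12 has 12!/(2^{6}·6!) = 10395 labelled perfect matchings.
For each such perfect matching H, let X_H = 1 if all 6 edges of H are present in G. Then P[X_H = 1] = p^{6} = (5/12)^{6} = 15625/2985984.
By linearity: E[X] = Σ_H E[X_H] = 10395 · p^{6} = 10395 · 15625/2985984 = 6015625/110592.
Numerically: E[X] ≈ 54.39.

E[X] = 10395 · (5/12)^{6} = 6015625/110592 ≈ 54.39.


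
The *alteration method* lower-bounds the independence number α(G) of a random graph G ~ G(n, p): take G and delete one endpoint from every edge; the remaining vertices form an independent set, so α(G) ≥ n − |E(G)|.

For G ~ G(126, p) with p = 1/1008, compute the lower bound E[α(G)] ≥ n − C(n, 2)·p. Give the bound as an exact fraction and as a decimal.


E[|E(G)|] = C(126, 2)·p = 7875 · (1/1008) = 125/16.
E[α(G)] ≥ n − E[|E(G)|] = 126 − 125/16 = 1891/16.
Numerically: ≈ 118.187500.
(This is only a lower bound; the true E[α(G)] may be larger.)

E[α(G)] ≥ 1891/16 ≈ 118.187500.


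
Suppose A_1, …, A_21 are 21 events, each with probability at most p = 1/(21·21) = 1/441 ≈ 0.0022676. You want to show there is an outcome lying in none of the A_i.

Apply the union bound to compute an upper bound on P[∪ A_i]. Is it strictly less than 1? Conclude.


Union bound: P[∪_{i=1}^{21} A_i] ≤ Σ_i P[A_i] ≤ 21·p = 21·(1/441) = 1/21.
Numerically: 1/21 ≈ 0.0476190.
Is 1/21 < 1? YES.
Since P[∪ A_i] ≤ 1/21 < 1, the complement has P[∩ A_i^c] ≥ 1 − 1/21 = 20/21 > 0, so some outcome avoids every A_i.

21·p = 1/21 ≈ 0.0476190; existence CERTIFIED by the union bound.
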